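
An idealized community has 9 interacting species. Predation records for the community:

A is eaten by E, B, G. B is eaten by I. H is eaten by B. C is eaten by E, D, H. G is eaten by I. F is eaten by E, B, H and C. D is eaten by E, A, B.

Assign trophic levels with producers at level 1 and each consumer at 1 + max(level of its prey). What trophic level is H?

F is a producer → level 1.
C eats F → level 2.
H eats C (level 2); other prey at levels: F 1 → level 3.

Trophic level 3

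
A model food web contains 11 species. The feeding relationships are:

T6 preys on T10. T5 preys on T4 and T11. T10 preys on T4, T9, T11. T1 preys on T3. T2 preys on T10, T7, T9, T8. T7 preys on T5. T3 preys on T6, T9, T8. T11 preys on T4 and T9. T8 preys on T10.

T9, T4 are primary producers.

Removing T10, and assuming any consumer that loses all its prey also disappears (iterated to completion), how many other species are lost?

Remove T10.
Round 1: T8 (all prey gone), T6 (all prey gone) → extinct.
No further losses. Total secondary extinctions: 2.

2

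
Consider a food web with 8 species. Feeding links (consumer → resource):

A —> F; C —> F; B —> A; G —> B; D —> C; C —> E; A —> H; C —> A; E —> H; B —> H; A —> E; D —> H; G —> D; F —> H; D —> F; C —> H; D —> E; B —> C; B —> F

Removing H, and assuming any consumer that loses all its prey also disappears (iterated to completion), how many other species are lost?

7

Remove H.
Round 1: F (all prey gone), E (all prey gone) → extinct.
Round 2: A (all prey gone) → extinct.
Round 3: C (all prey gone) → extinct.
Round 4: D (all prey gone), B (all prey gone) → extinct.
Round 5: G (all prey gone) → extinct.
No further losses. Total secondary extinctions: 7.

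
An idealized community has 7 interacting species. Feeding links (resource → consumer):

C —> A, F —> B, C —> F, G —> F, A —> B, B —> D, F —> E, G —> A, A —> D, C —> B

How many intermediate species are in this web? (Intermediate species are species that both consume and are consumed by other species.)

Intermediate species (has both prey and predators): A, F, B.
Count: 3.

3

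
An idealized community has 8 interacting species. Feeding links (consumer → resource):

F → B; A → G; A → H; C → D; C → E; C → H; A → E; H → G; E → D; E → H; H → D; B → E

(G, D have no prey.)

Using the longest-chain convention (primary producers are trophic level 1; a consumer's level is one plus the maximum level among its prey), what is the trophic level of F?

Trophic level 5

G is a producer → level 1.
H eats G (level 1); other prey at levels: D 1 → level 2.
E eats H (level 2); other prey at levels: D 1 → level 3.
B eats E → level 4.
F eats B → level 5.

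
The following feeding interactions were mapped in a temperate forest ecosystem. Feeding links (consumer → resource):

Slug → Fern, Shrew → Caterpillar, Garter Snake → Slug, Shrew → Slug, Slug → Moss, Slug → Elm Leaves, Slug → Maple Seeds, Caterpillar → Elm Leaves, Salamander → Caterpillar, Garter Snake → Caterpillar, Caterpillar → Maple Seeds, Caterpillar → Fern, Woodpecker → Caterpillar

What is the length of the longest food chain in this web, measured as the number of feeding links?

2 links

One longest chain: Elm Leaves → Caterpillar → Salamander.
It has 3 species and 2 links.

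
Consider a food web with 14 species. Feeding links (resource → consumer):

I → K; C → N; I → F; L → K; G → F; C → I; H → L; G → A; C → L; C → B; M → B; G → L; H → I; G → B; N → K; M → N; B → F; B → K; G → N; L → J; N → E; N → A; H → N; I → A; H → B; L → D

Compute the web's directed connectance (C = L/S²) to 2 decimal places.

The web has S = 14 species and L = 26 feeding links.
C = L / S² = 26 / 196 = 0.1327 ≈ 0.13.

C = 0.13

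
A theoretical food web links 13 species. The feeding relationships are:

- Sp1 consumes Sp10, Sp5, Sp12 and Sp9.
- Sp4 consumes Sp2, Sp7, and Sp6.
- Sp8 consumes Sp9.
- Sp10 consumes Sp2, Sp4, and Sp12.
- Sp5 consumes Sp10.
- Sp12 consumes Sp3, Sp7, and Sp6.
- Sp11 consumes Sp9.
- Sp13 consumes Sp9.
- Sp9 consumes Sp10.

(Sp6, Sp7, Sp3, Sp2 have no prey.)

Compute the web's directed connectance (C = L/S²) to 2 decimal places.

C = 0.11

The web has S = 13 species and L = 18 feeding links.
C = L / S² = 18 / 169 = 0.1065 ≈ 0.11.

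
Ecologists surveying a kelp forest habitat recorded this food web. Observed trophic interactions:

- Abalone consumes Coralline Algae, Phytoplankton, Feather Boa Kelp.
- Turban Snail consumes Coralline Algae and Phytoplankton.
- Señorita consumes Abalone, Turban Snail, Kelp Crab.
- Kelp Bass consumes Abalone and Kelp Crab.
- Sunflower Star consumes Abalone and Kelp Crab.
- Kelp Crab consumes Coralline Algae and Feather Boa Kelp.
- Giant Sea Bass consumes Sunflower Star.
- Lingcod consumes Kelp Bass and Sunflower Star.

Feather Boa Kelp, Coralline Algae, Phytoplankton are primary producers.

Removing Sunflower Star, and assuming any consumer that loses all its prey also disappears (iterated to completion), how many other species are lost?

1

Remove Sunflower Star.
Round 1: Giant Sea Bass (all prey gone) → extinct.
No further losses. Total secondary extinctions: 1.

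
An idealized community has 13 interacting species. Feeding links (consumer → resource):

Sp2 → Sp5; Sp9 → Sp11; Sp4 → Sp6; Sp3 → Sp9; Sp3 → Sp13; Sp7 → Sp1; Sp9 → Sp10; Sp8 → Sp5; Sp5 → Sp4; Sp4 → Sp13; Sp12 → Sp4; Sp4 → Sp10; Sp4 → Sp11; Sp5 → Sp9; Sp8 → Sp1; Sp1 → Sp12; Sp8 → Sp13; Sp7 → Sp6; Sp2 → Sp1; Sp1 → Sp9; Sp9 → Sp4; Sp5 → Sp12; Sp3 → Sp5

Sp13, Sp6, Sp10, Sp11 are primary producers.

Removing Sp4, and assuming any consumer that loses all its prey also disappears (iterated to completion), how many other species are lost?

1

Remove Sp4.
Round 1: Sp12 (all prey gone) → extinct.
No further losses. Total secondary extinctions: 1.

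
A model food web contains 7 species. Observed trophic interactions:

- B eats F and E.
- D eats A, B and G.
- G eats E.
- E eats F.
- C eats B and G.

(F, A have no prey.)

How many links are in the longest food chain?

One longest chain: F → E → G → C.
It has 4 species and 3 links.

3 links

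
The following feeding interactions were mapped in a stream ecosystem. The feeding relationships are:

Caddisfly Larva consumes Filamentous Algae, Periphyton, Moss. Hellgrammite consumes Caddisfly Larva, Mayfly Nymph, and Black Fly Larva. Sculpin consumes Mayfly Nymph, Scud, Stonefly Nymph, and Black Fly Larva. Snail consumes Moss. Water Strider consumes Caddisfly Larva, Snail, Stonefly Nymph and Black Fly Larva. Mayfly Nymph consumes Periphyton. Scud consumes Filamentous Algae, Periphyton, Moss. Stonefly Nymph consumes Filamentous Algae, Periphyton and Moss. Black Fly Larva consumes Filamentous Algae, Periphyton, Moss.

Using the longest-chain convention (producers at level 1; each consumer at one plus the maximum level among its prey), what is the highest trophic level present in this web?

Producers (level 1): Periphyton, Moss, Filamentous Algae.
Periphyton → Black Fly Larva → Water Strider gives Water Strider level 3.
No species has a prey at level 3, so no species reaches level 4.

3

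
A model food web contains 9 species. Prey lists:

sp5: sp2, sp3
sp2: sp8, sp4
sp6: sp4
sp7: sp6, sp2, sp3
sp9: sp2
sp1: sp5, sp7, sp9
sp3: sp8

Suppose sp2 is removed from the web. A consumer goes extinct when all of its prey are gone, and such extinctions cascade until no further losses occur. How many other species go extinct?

1

Remove sp2.
Round 1: sp9 (all prey gone) → extinct.
No further losses. Total secondary extinctions: 1.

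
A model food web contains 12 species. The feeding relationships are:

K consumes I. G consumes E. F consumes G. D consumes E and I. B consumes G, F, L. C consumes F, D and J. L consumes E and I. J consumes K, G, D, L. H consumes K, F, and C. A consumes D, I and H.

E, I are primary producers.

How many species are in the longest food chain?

One longest chain: E → G → F → C → H → A.
It has 6 species and 5 links.

6 species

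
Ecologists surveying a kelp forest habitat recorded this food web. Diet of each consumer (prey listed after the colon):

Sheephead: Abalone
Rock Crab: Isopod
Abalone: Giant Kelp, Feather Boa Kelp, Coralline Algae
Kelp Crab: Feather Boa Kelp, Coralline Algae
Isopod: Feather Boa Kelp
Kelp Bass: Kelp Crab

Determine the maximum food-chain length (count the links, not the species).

One longest chain: Feather Boa Kelp → Kelp Crab → Kelp Bass.
It has 3 species and 2 links.

2 links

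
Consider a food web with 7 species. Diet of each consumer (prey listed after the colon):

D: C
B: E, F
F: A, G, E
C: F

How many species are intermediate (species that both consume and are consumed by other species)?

2

Intermediate species (has both prey and predators): F, C.
Count: 2.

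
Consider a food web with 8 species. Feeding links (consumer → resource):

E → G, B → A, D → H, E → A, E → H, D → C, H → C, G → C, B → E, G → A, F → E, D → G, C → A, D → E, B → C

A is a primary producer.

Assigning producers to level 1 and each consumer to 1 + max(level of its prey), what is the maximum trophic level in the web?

Producers (level 1): A.
A → C → G → E → D gives D level 5.
No species has a prey at level 5, so no species reaches level 6.

5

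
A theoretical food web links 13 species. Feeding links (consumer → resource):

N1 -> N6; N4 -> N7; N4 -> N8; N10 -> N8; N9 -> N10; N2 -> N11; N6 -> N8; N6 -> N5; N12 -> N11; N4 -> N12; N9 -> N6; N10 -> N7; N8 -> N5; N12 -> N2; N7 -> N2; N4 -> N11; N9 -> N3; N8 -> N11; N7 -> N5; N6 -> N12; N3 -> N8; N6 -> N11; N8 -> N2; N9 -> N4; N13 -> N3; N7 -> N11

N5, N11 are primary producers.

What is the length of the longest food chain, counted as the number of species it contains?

One longest chain: N11 → N2 → N12 → N6 → N1.
It has 5 species and 4 links.

5 species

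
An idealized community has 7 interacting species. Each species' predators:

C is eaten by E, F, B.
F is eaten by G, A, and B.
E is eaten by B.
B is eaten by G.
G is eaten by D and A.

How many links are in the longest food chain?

4 links

One longest chain: C → E → B → G → A.
It has 5 species and 4 links.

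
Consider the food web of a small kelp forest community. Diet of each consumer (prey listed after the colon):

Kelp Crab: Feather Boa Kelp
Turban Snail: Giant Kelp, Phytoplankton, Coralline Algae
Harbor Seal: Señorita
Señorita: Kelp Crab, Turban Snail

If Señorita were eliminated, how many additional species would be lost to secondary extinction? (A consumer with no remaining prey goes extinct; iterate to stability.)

Remove Señorita.
Round 1: Harbor Seal (all prey gone) → extinct.
No further losses. Total secondary extinctions: 1.

1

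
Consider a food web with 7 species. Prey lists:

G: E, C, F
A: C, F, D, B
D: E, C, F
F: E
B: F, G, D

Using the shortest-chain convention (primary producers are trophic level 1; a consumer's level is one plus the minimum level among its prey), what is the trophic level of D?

Trophic level 2

E is a producer → level 1.
D eats E → level 2.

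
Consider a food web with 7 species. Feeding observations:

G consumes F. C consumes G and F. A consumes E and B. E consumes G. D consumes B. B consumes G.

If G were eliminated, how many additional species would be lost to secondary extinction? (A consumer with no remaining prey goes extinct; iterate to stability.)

4

Remove G.
Round 1: E (all prey gone), B (all prey gone) → extinct.
Round 2: A (all prey gone), D (all prey gone) → extinct.
No further losses. Total secondary extinctions: 4.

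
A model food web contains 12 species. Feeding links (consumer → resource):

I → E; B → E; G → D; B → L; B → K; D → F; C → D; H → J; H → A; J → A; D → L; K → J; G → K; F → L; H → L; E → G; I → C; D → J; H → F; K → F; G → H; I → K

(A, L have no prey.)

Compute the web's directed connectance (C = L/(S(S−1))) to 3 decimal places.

The web has S = 12 species and L = 22 feeding links.
C = L / (S(S−1)) = 22 / 132 = 0.1667 ≈ 0.167.

C = 0.167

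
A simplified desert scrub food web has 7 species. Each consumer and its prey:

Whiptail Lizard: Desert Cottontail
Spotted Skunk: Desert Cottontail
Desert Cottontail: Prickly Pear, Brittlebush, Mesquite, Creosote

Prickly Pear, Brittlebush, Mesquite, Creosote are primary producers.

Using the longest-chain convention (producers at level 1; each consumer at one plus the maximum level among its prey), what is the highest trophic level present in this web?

Producers (level 1): Prickly Pear, Brittlebush, Mesquite, Creosote.
Prickly Pear → Desert Cottontail → Whiptail Lizard gives Whiptail Lizard level 3.
No species has a prey at level 3, so no species reaches level 4.

3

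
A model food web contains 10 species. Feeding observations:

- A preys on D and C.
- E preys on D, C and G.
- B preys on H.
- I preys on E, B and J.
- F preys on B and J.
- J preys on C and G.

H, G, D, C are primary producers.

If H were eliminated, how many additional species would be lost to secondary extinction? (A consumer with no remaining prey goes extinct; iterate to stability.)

1

Remove H.
Round 1: B (all prey gone) → extinct.
No further losses. Total secondary extinctions: 1.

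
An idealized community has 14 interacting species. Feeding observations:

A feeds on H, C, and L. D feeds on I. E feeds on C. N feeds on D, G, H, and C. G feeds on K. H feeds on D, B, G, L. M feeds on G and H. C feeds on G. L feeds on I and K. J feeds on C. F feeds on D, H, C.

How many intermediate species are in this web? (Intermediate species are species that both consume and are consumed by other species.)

5

Intermediate species (has both prey and predators): G, L, D, H, C.
Count: 5.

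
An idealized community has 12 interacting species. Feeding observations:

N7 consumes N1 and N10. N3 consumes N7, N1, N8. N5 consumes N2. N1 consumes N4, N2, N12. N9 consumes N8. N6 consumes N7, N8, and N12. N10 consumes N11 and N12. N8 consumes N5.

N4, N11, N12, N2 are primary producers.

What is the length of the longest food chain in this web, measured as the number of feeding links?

One longest chain: N2 → N5 → N8 → N9.
It has 4 species and 3 links.

3 links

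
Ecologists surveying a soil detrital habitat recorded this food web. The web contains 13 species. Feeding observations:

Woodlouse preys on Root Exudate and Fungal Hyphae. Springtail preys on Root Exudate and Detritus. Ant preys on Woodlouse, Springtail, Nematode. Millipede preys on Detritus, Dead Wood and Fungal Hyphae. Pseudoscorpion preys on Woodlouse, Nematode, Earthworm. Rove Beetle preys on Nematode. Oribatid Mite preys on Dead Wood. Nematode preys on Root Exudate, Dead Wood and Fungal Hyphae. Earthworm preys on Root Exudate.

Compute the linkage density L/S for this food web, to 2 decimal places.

There are L = 19 links among S = 13 species.
L/S = 19/13 = 1.4615 ≈ 1.46.

L/S = 1.46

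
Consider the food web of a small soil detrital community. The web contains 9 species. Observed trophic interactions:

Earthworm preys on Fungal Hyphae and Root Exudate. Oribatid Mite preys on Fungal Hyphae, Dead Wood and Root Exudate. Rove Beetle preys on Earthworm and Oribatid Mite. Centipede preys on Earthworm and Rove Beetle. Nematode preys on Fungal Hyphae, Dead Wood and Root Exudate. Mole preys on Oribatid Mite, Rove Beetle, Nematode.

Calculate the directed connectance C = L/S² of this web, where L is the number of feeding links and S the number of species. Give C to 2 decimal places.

C = 0.19

The web has S = 9 species and L = 15 feeding links.
C = L / S² = 15 / 81 = 0.1852 ≈ 0.19.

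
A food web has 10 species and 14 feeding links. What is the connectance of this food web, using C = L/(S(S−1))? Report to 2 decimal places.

C = 0.16

The web has S = 10 species and L = 14 feeding links.
C = L / (S(S−1)) = 14 / 90 = 0.1556 ≈ 0.16.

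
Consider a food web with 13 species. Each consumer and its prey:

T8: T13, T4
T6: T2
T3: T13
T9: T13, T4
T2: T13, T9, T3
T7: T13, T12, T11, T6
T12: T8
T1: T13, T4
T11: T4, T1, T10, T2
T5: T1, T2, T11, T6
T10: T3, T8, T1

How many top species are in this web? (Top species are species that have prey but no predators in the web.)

Top species (has prey, but nothing eats it): T7, T5.
Count: 2.

2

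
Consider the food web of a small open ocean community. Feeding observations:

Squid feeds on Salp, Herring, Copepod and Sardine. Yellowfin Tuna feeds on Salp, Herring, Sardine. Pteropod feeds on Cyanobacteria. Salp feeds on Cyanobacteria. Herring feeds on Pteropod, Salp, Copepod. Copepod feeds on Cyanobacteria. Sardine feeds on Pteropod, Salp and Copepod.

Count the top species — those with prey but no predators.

2

Top species (has prey, but nothing eats it): Yellowfin Tuna, Squid.
Count: 2.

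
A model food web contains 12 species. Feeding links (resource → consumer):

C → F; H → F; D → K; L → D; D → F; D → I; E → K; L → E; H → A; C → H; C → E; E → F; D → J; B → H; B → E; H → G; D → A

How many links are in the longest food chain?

One longest chain: L → D → I.
It has 3 species and 2 links.

2 links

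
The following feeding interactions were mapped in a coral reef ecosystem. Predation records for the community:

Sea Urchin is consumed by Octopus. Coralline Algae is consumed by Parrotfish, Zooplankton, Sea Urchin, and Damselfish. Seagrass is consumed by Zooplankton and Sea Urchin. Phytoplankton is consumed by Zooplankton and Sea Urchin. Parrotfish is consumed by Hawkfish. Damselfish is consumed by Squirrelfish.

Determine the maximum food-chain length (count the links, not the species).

2 links

One longest chain: Coralline Algae → Parrotfish → Hawkfish.
It has 3 species and 2 links.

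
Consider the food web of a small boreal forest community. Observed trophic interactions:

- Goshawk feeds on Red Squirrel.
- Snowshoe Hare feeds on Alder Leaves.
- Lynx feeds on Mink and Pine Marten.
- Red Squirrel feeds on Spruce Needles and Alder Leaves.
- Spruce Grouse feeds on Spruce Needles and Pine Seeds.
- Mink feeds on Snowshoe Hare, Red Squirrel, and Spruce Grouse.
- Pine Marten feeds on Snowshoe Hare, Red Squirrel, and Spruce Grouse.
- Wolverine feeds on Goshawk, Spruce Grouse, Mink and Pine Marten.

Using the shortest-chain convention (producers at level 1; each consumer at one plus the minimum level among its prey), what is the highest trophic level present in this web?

4

Producers (level 1): Spruce Needles, Pine Seeds, Alder Leaves.
Following each consumer down to its lowest-level prey: Spruce Needles → Spruce Grouse → Pine Marten → Lynx (levels 1 through 4).
All prey of Lynx (Pine Marten 3, Mink 3) are at level 3 or above, so Lynx is at level 1 + 3 = 4.
Every consumer has at least one prey at level 3 or below, so none exceeds level 4.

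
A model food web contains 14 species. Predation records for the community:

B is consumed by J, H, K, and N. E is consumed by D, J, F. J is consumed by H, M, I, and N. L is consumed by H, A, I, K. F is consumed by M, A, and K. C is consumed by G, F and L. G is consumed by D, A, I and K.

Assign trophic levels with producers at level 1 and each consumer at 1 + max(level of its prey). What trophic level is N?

E is a producer → level 1.
J eats E (level 1); other prey at levels: B 1 → level 2.
N eats J (level 2); other prey at levels: B 1 → level 3.

Trophic level 3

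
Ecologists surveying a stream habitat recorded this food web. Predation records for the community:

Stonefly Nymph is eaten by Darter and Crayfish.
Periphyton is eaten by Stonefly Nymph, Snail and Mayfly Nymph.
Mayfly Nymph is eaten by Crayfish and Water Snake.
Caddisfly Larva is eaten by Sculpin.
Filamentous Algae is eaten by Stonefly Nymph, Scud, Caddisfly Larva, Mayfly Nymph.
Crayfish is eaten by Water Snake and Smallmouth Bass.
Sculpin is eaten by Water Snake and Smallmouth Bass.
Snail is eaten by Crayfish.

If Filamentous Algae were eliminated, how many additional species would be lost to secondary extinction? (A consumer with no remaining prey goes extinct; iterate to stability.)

Remove Filamentous Algae.
Round 1: Scud (all prey gone), Caddisfly Larva (all prey gone) → extinct.
Round 2: Sculpin (all prey gone) → extinct.
No further losses. Total secondary extinctions: 3.

3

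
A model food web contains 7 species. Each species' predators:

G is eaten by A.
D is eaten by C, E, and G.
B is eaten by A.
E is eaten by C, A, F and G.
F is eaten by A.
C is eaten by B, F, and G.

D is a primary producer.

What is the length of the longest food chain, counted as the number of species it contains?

One longest chain: D → E → C → G → A.
It has 5 species and 4 links.

5 species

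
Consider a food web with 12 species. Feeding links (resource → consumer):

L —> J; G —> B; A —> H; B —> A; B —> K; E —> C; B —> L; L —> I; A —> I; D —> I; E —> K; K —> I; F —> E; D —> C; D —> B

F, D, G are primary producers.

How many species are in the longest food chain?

One longest chain: D → B → A → H.
It has 4 species and 3 links.

4 species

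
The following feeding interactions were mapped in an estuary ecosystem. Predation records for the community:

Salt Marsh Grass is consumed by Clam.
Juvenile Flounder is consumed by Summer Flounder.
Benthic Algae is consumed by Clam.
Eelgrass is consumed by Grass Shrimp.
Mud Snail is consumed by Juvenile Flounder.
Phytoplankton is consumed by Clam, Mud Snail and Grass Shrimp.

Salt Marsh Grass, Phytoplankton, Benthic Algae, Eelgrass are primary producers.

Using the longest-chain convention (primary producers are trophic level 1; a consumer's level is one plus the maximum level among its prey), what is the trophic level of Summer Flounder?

Phytoplankton is a producer → level 1.
Mud Snail eats Phytoplankton → level 2.
Juvenile Flounder eats Mud Snail → level 3.
Summer Flounder eats Juvenile Flounder → level 4.

Trophic level 4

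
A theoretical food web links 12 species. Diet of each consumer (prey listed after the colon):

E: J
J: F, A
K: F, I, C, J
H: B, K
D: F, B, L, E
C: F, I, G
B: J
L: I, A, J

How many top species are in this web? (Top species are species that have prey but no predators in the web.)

2

Top species (has prey, but nothing eats it): D, H.
Count: 2.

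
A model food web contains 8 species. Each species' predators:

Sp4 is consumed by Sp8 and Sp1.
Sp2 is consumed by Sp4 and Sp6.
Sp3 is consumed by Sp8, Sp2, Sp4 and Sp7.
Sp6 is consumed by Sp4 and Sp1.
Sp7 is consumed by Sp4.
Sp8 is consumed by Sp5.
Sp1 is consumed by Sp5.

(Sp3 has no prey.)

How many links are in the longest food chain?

5 links

One longest chain: Sp3 → Sp2 → Sp6 → Sp4 → Sp1 → Sp5.
It has 6 species and 5 links.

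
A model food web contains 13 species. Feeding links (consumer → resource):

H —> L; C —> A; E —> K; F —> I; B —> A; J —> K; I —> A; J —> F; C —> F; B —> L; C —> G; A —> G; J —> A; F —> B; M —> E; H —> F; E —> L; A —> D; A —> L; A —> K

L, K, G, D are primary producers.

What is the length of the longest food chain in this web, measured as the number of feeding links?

4 links

One longest chain: L → A → B → F → J.
It has 5 species and 4 links.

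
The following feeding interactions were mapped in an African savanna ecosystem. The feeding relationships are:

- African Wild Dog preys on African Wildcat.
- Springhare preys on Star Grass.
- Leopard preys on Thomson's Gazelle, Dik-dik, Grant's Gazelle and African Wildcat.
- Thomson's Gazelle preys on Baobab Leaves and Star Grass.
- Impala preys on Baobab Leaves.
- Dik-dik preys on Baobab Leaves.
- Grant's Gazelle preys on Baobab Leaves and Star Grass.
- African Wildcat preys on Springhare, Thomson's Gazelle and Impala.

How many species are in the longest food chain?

One longest chain: Baobab Leaves → Thomson's Gazelle → African Wildcat → African Wild Dog.
It has 4 species and 3 links.

4 species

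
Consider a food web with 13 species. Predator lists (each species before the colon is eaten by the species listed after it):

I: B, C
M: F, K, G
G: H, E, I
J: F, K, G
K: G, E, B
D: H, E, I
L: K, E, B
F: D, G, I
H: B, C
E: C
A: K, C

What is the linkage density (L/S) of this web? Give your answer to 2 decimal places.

There are L = 28 links among S = 13 species.
L/S = 28/13 = 2.1538 ≈ 2.15.

L/S = 2.15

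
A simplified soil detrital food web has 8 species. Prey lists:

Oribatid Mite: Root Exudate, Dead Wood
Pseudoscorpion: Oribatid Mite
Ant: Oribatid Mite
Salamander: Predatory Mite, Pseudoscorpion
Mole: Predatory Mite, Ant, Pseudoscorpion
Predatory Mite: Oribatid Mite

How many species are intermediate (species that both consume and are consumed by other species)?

Intermediate species (has both prey and predators): Oribatid Mite, Predatory Mite, Ant, Pseudoscorpion.
Count: 4.

4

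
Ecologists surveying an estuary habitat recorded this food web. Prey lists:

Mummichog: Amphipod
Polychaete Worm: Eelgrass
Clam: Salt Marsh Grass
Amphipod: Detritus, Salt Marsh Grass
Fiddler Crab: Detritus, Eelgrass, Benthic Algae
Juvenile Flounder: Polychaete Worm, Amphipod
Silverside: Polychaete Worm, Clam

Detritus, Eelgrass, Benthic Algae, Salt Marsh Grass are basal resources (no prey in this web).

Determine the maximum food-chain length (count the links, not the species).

2 links

One longest chain: Eelgrass → Polychaete Worm → Silverside.
It has 3 species and 2 links.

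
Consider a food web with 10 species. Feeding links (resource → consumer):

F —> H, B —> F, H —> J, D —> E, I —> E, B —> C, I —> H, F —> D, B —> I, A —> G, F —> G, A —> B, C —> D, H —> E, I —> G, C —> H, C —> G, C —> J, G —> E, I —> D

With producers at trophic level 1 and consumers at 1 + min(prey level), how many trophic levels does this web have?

4

Producers (level 1): A.
Following each consumer down to its lowest-level prey: A → B → F → D (levels 1 through 4).
All prey of D (F 3, I 3, C 3) are at level 3 or above, so D is at level 1 + 3 = 4.
Every consumer has at least one prey at level 3 or below, so none exceeds level 4.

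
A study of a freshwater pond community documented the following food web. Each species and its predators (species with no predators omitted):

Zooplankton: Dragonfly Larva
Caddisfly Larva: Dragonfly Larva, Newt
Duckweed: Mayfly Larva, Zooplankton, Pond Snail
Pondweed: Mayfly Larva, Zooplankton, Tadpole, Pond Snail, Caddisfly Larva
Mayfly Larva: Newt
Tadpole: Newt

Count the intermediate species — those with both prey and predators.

4

Intermediate species (has both prey and predators): Mayfly Larva, Zooplankton, Tadpole, Caddisfly Larva.
Count: 4.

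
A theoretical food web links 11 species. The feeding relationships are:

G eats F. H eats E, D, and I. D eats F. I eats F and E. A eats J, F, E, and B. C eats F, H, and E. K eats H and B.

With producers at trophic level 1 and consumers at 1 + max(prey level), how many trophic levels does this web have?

Producers (level 1): E, F, B, J.
F → D → H → K gives K level 4.
No species has a prey at level 4, so no species reaches level 5.

4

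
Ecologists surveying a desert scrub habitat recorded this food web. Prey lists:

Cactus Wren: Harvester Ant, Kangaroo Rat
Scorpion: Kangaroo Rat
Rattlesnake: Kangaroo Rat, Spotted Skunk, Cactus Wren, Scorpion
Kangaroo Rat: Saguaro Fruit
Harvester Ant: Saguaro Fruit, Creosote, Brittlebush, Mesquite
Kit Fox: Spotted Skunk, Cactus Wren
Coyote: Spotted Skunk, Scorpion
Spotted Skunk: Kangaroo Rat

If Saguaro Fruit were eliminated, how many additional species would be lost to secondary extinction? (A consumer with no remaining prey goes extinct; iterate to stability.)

Remove Saguaro Fruit.
Round 1: Kangaroo Rat (all prey gone) → extinct.
Round 2: Spotted Skunk (all prey gone), Scorpion (all prey gone) → extinct.
Round 3: Coyote (all prey gone) → extinct.
No further losses. Total secondary extinctions: 4.

4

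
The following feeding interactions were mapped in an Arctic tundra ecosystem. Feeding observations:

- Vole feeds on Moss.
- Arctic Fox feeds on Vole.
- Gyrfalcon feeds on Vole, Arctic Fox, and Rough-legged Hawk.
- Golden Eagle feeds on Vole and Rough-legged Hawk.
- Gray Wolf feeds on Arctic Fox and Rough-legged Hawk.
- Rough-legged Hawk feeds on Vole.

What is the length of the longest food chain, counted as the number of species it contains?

4 species

One longest chain: Moss → Vole → Rough-legged Hawk → Golden Eagle.
It has 4 species and 3 links.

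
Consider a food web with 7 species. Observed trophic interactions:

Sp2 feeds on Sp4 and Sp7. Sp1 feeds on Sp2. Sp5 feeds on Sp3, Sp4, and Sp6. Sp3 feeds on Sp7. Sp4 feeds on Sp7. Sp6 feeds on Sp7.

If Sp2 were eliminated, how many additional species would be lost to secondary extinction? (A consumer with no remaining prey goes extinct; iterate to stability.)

1

Remove Sp2.
Round 1: Sp1 (all prey gone) → extinct.
No further losses. Total secondary extinctions: 1.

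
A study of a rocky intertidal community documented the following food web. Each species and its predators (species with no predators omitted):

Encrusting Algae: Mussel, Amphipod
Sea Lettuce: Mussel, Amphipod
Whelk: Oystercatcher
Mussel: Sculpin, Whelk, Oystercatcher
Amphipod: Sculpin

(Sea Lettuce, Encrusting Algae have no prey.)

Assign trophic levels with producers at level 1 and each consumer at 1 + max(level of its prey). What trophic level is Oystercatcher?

Sea Lettuce is a producer → level 1.
Mussel eats Sea Lettuce (level 1); other prey at levels: Encrusting Algae 1 → level 2.
Whelk eats Mussel → level 3.
Oystercatcher eats Whelk (level 3); other prey at levels: Mussel 2 → level 4.

Trophic level 4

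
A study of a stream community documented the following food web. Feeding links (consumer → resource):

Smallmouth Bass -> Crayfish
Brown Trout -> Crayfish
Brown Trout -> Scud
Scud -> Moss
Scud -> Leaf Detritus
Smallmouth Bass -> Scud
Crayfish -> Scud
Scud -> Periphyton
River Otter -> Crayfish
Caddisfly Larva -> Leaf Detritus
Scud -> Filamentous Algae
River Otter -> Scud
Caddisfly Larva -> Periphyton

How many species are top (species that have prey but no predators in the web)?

Top species (has prey, but nothing eats it): Caddisfly Larva, Smallmouth Bass, River Otter, Brown Trout.
Count: 4.

4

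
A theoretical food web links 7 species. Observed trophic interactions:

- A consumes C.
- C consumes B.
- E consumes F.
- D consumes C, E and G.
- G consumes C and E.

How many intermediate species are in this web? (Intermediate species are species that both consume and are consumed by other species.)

Intermediate species (has both prey and predators): C, E, G.
Count: 3.

3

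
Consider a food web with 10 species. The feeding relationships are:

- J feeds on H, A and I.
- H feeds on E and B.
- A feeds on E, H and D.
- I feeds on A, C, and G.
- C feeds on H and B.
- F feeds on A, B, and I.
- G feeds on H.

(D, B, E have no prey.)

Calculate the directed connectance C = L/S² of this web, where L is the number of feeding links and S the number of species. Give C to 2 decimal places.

C = 0.17

The web has S = 10 species and L = 17 feeding links.
C = L / S² = 17 / 100 = 0.1700 ≈ 0.17.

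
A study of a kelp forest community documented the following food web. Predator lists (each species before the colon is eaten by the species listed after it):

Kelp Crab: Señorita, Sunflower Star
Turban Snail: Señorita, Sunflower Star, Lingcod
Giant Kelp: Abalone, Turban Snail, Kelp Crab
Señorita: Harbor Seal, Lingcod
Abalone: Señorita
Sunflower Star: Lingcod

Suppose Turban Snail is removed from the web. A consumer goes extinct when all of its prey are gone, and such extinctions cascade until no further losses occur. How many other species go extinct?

0

Remove Turban Snail.
Every predator of it retains at least one other prey: Señorita still has Abalone, Kelp Crab; Sunflower Star still has Kelp Crab; Lingcod still has Señorita, Sunflower Star.
No consumer loses all prey, so no secondary extinctions occur.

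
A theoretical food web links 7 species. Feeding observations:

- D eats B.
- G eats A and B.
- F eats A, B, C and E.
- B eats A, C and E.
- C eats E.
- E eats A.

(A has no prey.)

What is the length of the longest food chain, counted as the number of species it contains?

One longest chain: A → E → C → B → F.
It has 5 species and 4 links.

5 species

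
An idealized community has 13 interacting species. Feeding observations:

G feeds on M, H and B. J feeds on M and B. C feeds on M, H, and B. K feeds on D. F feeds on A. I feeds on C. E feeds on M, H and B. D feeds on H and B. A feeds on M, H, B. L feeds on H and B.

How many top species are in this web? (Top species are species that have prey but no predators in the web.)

7

Top species (has prey, but nothing eats it): L, G, E, J, I, K, F.
Count: 7.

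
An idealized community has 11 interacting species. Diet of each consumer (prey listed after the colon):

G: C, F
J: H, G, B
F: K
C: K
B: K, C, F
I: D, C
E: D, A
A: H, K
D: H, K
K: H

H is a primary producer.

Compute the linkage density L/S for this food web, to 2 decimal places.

There are L = 19 links among S = 11 species.
L/S = 19/11 = 1.7273 ≈ 1.73.

L/S = 1.73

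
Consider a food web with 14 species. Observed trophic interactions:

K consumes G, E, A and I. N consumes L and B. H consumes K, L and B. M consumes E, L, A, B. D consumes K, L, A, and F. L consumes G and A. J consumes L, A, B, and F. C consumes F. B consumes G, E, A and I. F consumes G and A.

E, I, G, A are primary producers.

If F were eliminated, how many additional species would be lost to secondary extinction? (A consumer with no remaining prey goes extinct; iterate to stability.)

Remove F.
Round 1: C (all prey gone) → extinct.
No further losses. Total secondary extinctions: 1.

1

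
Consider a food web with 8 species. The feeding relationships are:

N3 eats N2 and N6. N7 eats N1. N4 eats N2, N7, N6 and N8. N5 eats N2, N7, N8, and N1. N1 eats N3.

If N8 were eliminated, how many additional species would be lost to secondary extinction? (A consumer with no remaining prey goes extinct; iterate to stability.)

Remove N8.
Every predator of it retains at least one other prey: N5 still has N2, N1, N7; N4 still has N2, N6, N7.
No consumer loses all prey, so no secondary extinctions occur.

0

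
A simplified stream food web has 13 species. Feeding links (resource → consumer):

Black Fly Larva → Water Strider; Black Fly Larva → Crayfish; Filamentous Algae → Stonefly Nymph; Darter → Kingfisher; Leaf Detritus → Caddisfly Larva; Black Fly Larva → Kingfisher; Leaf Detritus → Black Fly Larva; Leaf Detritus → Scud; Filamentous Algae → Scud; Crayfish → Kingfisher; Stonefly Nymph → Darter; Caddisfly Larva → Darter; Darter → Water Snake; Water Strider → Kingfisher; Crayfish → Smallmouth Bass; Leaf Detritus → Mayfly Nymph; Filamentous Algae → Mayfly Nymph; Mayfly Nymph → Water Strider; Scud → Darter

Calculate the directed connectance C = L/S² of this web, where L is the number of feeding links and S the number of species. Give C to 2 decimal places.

The web has S = 13 species and L = 19 feeding links.
C = L / S² = 19 / 169 = 0.1124 ≈ 0.11.

C = 0.11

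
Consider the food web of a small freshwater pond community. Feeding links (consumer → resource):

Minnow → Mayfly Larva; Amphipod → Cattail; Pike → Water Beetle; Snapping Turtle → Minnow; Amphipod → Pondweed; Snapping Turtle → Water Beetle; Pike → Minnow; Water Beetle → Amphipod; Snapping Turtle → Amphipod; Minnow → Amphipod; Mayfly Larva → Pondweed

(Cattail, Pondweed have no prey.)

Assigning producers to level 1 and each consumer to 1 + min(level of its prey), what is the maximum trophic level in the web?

4

Producers (level 1): Cattail, Pondweed.
Following each consumer down to its lowest-level prey: Cattail → Amphipod → Water Beetle → Pike (levels 1 through 4).
All prey of Pike (Water Beetle 3, Minnow 3) are at level 3 or above, so Pike is at level 1 + 3 = 4.
Every consumer has at least one prey at level 3 or below, so none exceeds level 4.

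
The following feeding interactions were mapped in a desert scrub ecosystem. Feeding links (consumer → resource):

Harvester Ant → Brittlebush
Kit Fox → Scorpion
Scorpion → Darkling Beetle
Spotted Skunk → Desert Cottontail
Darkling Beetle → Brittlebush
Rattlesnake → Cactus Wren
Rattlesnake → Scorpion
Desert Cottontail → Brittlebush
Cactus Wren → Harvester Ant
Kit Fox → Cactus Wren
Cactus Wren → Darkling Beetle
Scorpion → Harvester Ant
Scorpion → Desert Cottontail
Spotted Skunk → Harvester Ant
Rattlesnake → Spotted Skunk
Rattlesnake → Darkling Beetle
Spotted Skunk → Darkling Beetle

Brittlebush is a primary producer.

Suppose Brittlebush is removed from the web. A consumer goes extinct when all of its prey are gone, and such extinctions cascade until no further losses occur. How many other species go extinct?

Remove Brittlebush.
Round 1: Darkling Beetle (all prey gone), Harvester Ant (all prey gone), Desert Cottontail (all prey gone) → extinct.
Round 2: Scorpion (all prey gone), Cactus Wren (all prey gone), Spotted Skunk (all prey gone) → extinct.
Round 3: Kit Fox (all prey gone), Rattlesnake (all prey gone) → extinct.
No further losses. Total secondary extinctions: 8.

8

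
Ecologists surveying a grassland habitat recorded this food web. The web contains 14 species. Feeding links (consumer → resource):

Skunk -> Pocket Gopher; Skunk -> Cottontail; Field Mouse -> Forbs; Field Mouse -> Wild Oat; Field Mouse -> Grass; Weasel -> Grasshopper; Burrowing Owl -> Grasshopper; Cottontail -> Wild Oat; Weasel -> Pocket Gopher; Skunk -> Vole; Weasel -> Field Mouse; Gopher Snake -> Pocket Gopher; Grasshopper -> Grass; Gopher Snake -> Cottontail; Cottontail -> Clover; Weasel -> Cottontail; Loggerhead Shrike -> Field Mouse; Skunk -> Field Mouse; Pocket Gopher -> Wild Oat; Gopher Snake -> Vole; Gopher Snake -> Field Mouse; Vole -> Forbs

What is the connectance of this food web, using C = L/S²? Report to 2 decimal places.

The web has S = 14 species and L = 22 feeding links.
C = L / S² = 22 / 196 = 0.1122 ≈ 0.11.

C = 0.11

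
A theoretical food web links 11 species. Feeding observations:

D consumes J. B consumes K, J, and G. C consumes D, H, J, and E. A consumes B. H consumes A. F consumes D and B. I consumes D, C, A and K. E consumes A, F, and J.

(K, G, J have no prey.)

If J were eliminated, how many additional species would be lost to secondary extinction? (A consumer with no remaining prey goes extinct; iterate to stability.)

1

Remove J.
Round 1: D (all prey gone) → extinct.
No further losses. Total secondary extinctions: 1.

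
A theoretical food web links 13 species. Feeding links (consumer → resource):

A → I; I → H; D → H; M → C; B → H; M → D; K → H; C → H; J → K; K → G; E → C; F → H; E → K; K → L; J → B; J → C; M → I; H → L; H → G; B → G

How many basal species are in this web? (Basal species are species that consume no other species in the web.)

Basal species (no prey listed): G, L.
Count: 2.

2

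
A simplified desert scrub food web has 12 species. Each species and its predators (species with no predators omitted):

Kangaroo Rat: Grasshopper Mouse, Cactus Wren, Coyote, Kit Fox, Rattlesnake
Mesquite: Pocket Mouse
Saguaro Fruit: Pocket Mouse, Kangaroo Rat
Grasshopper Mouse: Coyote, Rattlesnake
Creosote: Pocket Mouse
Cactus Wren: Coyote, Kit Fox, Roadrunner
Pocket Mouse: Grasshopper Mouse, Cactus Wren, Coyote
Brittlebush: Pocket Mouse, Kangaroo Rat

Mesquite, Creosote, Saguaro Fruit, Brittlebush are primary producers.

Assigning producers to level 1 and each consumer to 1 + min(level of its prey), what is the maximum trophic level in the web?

4

Producers (level 1): Mesquite, Creosote, Saguaro Fruit, Brittlebush.
Following each consumer down to its lowest-level prey: Mesquite → Pocket Mouse → Cactus Wren → Roadrunner (levels 1 through 4).
All prey of Roadrunner (Cactus Wren 3) are at level 3 or above, so Roadrunner is at level 1 + 3 = 4.
Every consumer has at least one prey at level 3 or below, so none exceeds level 4.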